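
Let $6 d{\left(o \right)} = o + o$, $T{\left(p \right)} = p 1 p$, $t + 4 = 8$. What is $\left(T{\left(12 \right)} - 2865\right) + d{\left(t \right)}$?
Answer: $- \frac{8159}{3} \approx -2719.7$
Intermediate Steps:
$t = 4$ ($t = -4 + 8 = 4$)
$T{\left(p \right)} = p^{2}$ ($T{\left(p \right)} = p p = p^{2}$)
$d{\left(o \right)} = \frac{o}{3}$ ($d{\left(o \right)} = \frac{o + o}{6} = \frac{2 o}{6} = \frac{o}{3}$)
$\left(T{\left(12 \right)} - 2865\right) + d{\left(t \right)} = \left(12^{2} - 2865\right) + \frac{1}{3} \cdot 4 = \left(144 - 2865\right) + \frac{4}{3} = -2721 + \frac{4}{3} = - \frac{8159}{3}$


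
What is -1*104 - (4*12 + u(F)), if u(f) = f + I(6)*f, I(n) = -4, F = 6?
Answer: -134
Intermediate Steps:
u(f) = -3*f (u(f) = f - 4*f = -3*f)
-1*104 - (4*12 + u(F)) = -1*104 - (4*12 - 3*6) = -104 - (48 - 18) = -104 - 1*30 = -104 - 30 = -134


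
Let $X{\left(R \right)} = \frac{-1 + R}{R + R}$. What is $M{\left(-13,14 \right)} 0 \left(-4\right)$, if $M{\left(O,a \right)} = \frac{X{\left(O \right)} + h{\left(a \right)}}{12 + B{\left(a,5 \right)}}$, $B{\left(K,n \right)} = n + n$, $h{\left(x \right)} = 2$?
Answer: $0$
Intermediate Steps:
$B{\left(K,n \right)} = 2 n$
$X{\left(R \right)} = \frac{-1 + R}{2 R}$
$M{\left(O,a \right)} = \frac{1}{11} + \frac{-1 + O}{44 O}$ ($M{\left(O,a \right)} = \frac{\frac{-1 + O}{2 O} + 2}{12 + 2 \cdot 5} = \frac{2 + \frac{-1 + O}{2 O}}{12 + 10} = \frac{2 + \frac{-1 + O}{2 O}}{22} = \left(2 + \frac{-1 + O}{2 O}\right) \frac{1}{22} = \frac{1}{11} + \frac{-1 + O}{44 O}$)
$M{\left(-13,14 \right)} 0 \left(-4\right) = \frac{-1 + 5 \left(-13\right)}{44 \left(-13\right)} 0 \left(-4\right) = \frac{1}{44} \left(- \frac{1}{13}\right) \left(-1 - 65\right) 0 = \frac{1}{44} \left(- \frac{1}{13}\right) \left(-66\right) 0 = \frac{3}{26} \cdot 0 = 0$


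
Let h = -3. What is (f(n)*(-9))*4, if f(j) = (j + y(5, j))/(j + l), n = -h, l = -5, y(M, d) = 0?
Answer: 54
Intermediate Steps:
n = 3 (n = -1*(-3) = 3)
f(j) = j/(-5 + j) (f(j) = (j + 0)/(j - 5) = j/(-5 + j))
(f(n)*(-9))*4 = ((3/(-5 + 3))*(-9))*4 = ((3/(-2))*(-9))*4 = ((3*(-½))*(-9))*4 = -3/2*(-9)*4 = (27/2)*4 = 54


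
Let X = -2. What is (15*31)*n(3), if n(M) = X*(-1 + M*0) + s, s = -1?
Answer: 465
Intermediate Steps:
n(M) = 1 (n(M) = -2*(-1 + M*0) - 1 = -2*(-1 + 0) - 1 = -2*(-1) - 1 = 2 - 1 = 1)
(15*31)*n(3) = (15*31)*1 = 465*1 = 465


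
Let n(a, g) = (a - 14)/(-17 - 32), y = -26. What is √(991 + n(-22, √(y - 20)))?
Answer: √48595/7 ≈ 31.492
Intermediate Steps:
n(a, g) = 2/7 - a/49 (n(a, g) = (-14 + a)/(-49) = (-14 + a)*(-1/49) = 2/7 - a/49)
√(991 + n(-22, √(y - 20))) = √(991 + (2/7 - 1/49*(-22))) = √(991 + (2/7 + 22/49)) = √(991 + 36/49) = √(48595/49) = √48595/7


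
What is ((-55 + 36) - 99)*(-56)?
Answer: 6608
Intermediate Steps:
((-55 + 36) - 99)*(-56) = (-19 - 99)*(-56) = -118*(-56) = 6608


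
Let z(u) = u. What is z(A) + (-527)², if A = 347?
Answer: 278076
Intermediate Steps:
z(A) + (-527)² = 347 + (-527)² = 347 + 277729 = 278076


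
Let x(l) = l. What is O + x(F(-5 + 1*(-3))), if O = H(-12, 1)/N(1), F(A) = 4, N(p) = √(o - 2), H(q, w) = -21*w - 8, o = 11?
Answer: -17/3 ≈ -5.6667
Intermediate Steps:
H(q, w) = -8 - 21*w
N(p) = 3 (N(p) = √(11 - 2) = √9 = 3)
O = -29/3 (O = (-8 - 21*1)/3 = (-8 - 21)*(⅓) = -29*⅓ = -29/3 ≈ -9.6667)
O + x(F(-5 + 1*(-3))) = -29/3 + 4 = -17/3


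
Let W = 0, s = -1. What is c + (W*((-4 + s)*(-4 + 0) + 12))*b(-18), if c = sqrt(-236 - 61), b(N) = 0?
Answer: 3*I*sqrt(33) ≈ 17.234*I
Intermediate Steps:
c = 3*I*sqrt(33) (c = sqrt(-297) = 3*I*sqrt(33) ≈ 17.234*I)
c + (W*((-4 + s)*(-4 + 0) + 12))*b(-18) = 3*I*sqrt(33) + (0*((-4 - 1)*(-4 + 0) + 12))*0 = 3*I*sqrt(33) + (0*(-5*(-4) + 12))*0 = 3*I*sqrt(33) + (0*(20 + 12))*0 = 3*I*sqrt(33) + (0*32)*0 = 3*I*sqrt(33) + 0*0 = 3*I*sqrt(33) + 0 = 3*I*sqrt(33)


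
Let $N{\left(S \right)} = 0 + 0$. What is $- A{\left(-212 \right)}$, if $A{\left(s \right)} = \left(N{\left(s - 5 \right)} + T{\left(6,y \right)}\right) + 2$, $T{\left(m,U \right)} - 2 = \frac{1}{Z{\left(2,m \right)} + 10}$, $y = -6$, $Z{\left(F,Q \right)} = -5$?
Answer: $- \frac{21}{5} \approx -4.2$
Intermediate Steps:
$N{\left(S \right)} = 0$
$T{\left(m,U \right)} = \frac{11}{5}$ ($T{\left(m,U \right)} = 2 + \frac{1}{-5 + 10} = 2 + \frac{1}{5} = \frac{11}{5}$)
$A{\left(s \right)} = \frac{21}{5}$ ($A{\left(s \right)} = \left(0 + \frac{11}{5}\right) + 2 = \frac{11}{5} + 2 = \frac{21}{5}$)
$- A{\left(-212 \right)} = \left(-1\right) \frac{21}{5} = - \frac{21}{5}$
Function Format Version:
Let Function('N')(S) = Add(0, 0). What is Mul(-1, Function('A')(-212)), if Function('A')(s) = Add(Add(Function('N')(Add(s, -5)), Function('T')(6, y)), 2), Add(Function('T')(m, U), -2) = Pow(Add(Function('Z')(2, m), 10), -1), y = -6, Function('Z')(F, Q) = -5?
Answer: Rational(-21, 5) ≈ -4.2000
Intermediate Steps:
Function('N')(S) = 0
Function('T')(m, U) = Rational(11, 5) (Function('T')(m, U) = Add(2, Pow(Add(-5, 10), -1)) = Add(2, Pow(5, -1)) = Add(2, Rational(1, 5)) = Rational(11, 5))
Function('A')(s) = Rational(21, 5) (Function('A')(s) = Add(Add(0, Rational(11, 5)), 2) = Add(Rational(11, 5), 2) = Rational(21, 5))
Mul(-1, Function('A')(-212)) = Mul(-1, Rational(21, 5)) = Rational(-21, 5)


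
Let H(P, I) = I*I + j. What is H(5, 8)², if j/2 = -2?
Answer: 3600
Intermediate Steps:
j = -4 (j = 2*(-2) = -4)
H(P, I) = -4 + I² (H(P, I) = I*I - 4 = I² - 4 = -4 + I²)
H(5, 8)² = (-4 + 8²)² = (-4 + 64)² = 60² = 3600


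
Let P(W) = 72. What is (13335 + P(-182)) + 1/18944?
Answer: 253982209/18944 ≈ 13407.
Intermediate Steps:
(13335 + P(-182)) + 1/18944 = (13335 + 72) + 1/18944 = 13407 + 1/18944 = 253982209/18944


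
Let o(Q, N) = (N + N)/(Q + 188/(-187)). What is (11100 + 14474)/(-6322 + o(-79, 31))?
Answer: -191306307/47297518 ≈ -4.0447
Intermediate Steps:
o(Q, N) = 2*N/(-188/187 + Q) (o(Q, N) = (2*N)/(Q + 188*(-1/187)) = (2*N)/(Q - 188/187) = (2*N)/(-188/187 + Q) = 2*N/(-188/187 + Q))
(11100 + 14474)/(-6322 + o(-79, 31)) = (11100 + 14474)/(-6322 + 374*31/(-188 + 187*(-79))) = 25574/(-6322 + 374*31/(-188 - 14773)) = 25574/(-6322 + 374*31/(-14961)) = 25574/(-6322 + 374*31*(-1/14961)) = 25574/(-6322 - 11594/14961) = 25574/(-94595036/14961) = 25574*(-14961/94595036) = -191306307/47297518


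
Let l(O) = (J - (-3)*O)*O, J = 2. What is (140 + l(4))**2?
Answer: 38416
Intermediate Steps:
l(O) = O*(2 + 3*O) (l(O) = (2 - (-3)*O)*O = (2 + 3*O)*O = O*(2 + 3*O))
(140 + l(4))**2 = (140 + 4*(2 + 3*4))**2 = (140 + 4*(2 + 12))**2 = (140 + 4*14)**2 = (140 + 56)**2 = 196**2 = 38416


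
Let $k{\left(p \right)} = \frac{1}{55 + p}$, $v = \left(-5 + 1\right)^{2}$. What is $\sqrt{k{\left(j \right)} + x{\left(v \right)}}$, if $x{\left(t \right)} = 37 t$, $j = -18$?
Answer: $\frac{\sqrt{810485}}{37} \approx 24.332$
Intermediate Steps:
$v = 16$ ($v = \left(-4\right)^{2} = 16$)
$\sqrt{k{\left(j \right)} + x{\left(v \right)}} = \sqrt{\frac{1}{55 - 18} + 37 \cdot 16} = \sqrt{\frac{1}{37} + 592} = \sqrt{\frac{21905}{37}} = \frac{\sqrt{810485}}{37}$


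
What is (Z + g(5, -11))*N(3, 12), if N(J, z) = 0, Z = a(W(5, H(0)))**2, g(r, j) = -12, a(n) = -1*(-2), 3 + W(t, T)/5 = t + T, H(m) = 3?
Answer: 0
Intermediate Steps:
W(t, T) = -15 + 5*T + 5*t (W(t, T) = -15 + 5*(t + T) = -15 + 5*(T + t) = -15 + (5*T + 5*t) = -15 + 5*T + 5*t)
a(n) = 2
Z = 4 (Z = 2**2 = 4)
(Z + g(5, -11))*N(3, 12) = (4 - 12)*0 = -8*0 = 0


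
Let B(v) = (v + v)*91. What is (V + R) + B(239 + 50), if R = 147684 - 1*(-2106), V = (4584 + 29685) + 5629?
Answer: 242286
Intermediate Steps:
V = 39898 (V = 34269 + 5629 = 39898)
B(v) = 182*v (B(v) = (2*v)*91 = 182*v)
R = 149790 (R = 147684 + 2106 = 149790)
(V + R) + B(239 + 50) = (39898 + 149790) + 182*(239 + 50) = 189688 + 182*289 = 189688 + 52598 = 242286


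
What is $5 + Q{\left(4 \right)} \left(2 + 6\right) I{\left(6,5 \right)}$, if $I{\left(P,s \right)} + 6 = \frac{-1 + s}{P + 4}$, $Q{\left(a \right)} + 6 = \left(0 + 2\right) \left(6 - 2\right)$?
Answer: $- \frac{423}{5} \approx -84.6$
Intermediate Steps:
$Q{\left(a \right)} = 2$ ($Q{\left(a \right)} = -6 + \left(0 + 2\right) \left(6 - 2\right) = -6 + 2 \cdot 4 = -6 + 8 = 2$)
$I{\left(P,s \right)} = -6 + \frac{-1 + s}{4 + P}$ ($I{\left(P,s \right)} = -6 + \frac{-1 + s}{P + 4} = -6 + \frac{-1 + s}{4 + P}$)
$5 + Q{\left(4 \right)} \left(2 + 6\right) I{\left(6,5 \right)} = 5 + 2 \left(2 + 6\right) \frac{-25 + 5 - 36}{4 + 6} = 5 + 2 \cdot 8 \frac{-25 + 5 - 36}{10} = 5 + 2 \cdot 8 \cdot \frac{1}{10} \left(-56\right) = 5 + 2 \cdot 8 \left(- \frac{28}{5}\right) = 5 + 2 \left(- \frac{224}{5}\right) = 5 - \frac{448}{5} = - \frac{423}{5}$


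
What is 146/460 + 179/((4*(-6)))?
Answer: -19709/2760 ≈ -7.1409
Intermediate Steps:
146/460 + 179/((4*(-6))) = 146*(1/460) + 179/(-24) = 73/230 + 179*(-1/24) = 73/230 - 179/24 = -19709/2760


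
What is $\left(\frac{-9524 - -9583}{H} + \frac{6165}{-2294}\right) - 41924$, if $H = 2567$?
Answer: $- \frac{246893465161}{5888698} \approx -41927.0$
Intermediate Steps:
$\left(\frac{-9524 - -9583}{H} + \frac{6165}{-2294}\right) - 41924 = \left(\frac{-9524 - -9583}{2567} + \frac{6165}{-2294}\right) - 41924 = \left(\left(-9524 + 9583\right) \frac{1}{2567} + 6165 \left(- \frac{1}{2294}\right)\right) - 41924 = \left(59 \cdot \frac{1}{2567} - \frac{6165}{2294}\right) - 41924 = \left(\frac{59}{2567} - \frac{6165}{2294}\right) - 41924 = - \frac{15690209}{5888698} - 41924 = - \frac{246893465161}{5888698}$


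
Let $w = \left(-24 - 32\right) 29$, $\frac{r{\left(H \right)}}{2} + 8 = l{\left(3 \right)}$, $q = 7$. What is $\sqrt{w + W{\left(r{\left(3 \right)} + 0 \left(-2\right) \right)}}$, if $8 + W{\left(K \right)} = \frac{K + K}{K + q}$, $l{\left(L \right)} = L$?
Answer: $\frac{2 i \sqrt{3657}}{3} \approx 40.315 i$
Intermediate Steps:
$r{\left(H \right)} = -10$ ($r{\left(H \right)} = -16 + 2 \cdot 3 = -16 + 6 = -10$)
$W{\left(K \right)} = -8 + \frac{2 K}{7 + K}$ ($W{\left(K \right)} = -8 + \frac{K + K}{K + 7} = -8 + \frac{2 K}{7 + K}$)
$w = -1624$ ($w = \left(-56\right) 29 = -1624$)
$\sqrt{w + W{\left(r{\left(3 \right)} + 0 \left(-2\right) \right)}} = \sqrt{-1624 + \frac{2 \left(-28 - 3 \left(-10 + 0 \left(-2\right)\right)\right)}{7 + \left(-10 + 0 \left(-2\right)\right)}} = \sqrt{-1624 + \frac{2 \left(-28 - 3 \left(-10 + 0\right)\right)}{7 + \left(-10 + 0\right)}} = \sqrt{-1624 + \frac{2 \left(-28 - -30\right)}{7 - 10}} = \sqrt{-1624 + \frac{2 \left(-28 + 30\right)}{-3}} = \sqrt{-1624 + 2 \left(- \frac{1}{3}\right) 2} = \sqrt{-1624 - \frac{4}{3}} = \sqrt{- \frac{4876}{3}} = \frac{2 i \sqrt{3657}}{3}$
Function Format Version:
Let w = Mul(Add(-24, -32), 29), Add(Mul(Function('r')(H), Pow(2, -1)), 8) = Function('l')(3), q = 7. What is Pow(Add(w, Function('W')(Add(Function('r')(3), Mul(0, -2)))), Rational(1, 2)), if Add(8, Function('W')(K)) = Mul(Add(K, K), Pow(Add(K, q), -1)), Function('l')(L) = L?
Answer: Mul(Rational(2, 3), I, Pow(3657, Rational(1, 2))) ≈ Mul(40.315, I)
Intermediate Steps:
Function('r')(H) = -10 (Function('r')(H) = Add(-16, Mul(2, 3)) = Add(-16, 6) = -10)
Function('W')(K) = Add(-8, Mul(2, K, Pow(Add(7, K), -1))) (Function('W')(K) = Add(-8, Mul(Add(K, K), Pow(Add(K, 7), -1))) = Add(-8, Mul(Mul(2, K), Pow(Add(7, K), -1))) = Add(-8, Mul(2, K, Pow(Add(7, K), -1))))
w = -1624 (w = Mul(-56, 29) = -1624)
Pow(Add(w, Function('W')(Add(Function('r')(3), Mul(0, -2)))), Rational(1, 2)) = Pow(Add(-1624, Mul(2, Pow(Add(7, Add(-10, Mul(0, -2))), -1), Add(-28, Mul(-3, Add(-10, Mul(0, -2)))))), Rational(1, 2)) = Pow(Add(-1624, Mul(2, Pow(Add(7, Add(-10, 0)), -1), Add(-28, Mul(-3, Add(-10, 0))))), Rational(1, 2)) = Pow(Add(-1624, Mul(2, Pow(Add(7, -10), -1), Add(-28, Mul(-3, -10)))), Rational(1, 2)) = Pow(Add(-1624, Mul(2, Pow(-3, -1), Add(-28, 30))), Rational(1, 2)) = Pow(Add(-1624, Mul(2, Rational(-1, 3), 2)), Rational(1, 2)) = Pow(Add(-1624, Rational(-4, 3)), Rational(1, 2)) = Pow(Rational(-4876, 3), Rational(1, 2)) = Mul(Rational(2, 3), I, Pow(3657, Rational(1, 2)))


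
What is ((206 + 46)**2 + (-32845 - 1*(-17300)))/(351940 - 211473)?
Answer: 47959/140467 ≈ 0.34143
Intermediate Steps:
((206 + 46)**2 + (-32845 - 1*(-17300)))/(351940 - 211473) = (252**2 + (-32845 + 17300))/140467 = (63504 - 15545)*(1/140467) = 47959*(1/140467) = 47959/140467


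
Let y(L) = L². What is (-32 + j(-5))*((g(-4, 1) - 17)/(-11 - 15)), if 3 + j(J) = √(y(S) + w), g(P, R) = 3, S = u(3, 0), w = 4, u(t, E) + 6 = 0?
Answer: -245/13 + 14*√10/13 ≈ -15.441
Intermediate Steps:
u(t, E) = -6 (u(t, E) = -6 + 0 = -6)
S = -6
j(J) = -3 + 2*√10 (j(J) = -3 + √((-6)² + 4) = -3 + √(36 + 4) = -3 + √40 = -3 + 2*√10)
(-32 + j(-5))*((g(-4, 1) - 17)/(-11 - 15)) = (-32 + (-3 + 2*√10))*((3 - 17)/(-11 - 15)) = (-35 + 2*√10)*(-14/(-26)) = (-35 + 2*√10)*(-14*(-1/26)) = (-35 + 2*√10)*(7/13) = -245/13 + 14*√10/13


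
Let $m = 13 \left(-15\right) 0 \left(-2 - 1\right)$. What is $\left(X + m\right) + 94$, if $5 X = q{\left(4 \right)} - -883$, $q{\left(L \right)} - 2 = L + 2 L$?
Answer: $\frac{1367}{5} \approx 273.4$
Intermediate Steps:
$q{\left(L \right)} = 2 + 3 L$ ($q{\left(L \right)} = 2 + \left(L + 2 L\right) = 2 + 3 L$)
$X = \frac{897}{5}$ ($X = \frac{\left(2 + 3 \cdot 4\right) - -883}{5} = \frac{\left(2 + 12\right) + 883}{5} = \frac{14 + 883}{5} = \frac{1}{5} \cdot 897 = \frac{897}{5} \approx 179.4$)
$m = 0$ ($m = - 195 \cdot 0 \left(-3\right) = \left(-195\right) 0 = 0$)
$\left(X + m\right) + 94 = \left(\frac{897}{5} + 0\right) + 94 = \frac{897}{5} + 94 = \frac{1367}{5}$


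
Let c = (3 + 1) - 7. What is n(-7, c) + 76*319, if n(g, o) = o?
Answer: 24241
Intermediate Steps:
c = -3 (c = 4 - 7 = -3)
n(-7, c) + 76*319 = -3 + 76*319 = -3 + 24244 = 24241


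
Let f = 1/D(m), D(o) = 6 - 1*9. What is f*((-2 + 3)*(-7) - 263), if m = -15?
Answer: 90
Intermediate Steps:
D(o) = -3 (D(o) = 6 - 9 = -3)
f = -⅓ (f = 1/(-3) = -⅓ ≈ -0.33333)
f*((-2 + 3)*(-7) - 263) = -((-2 + 3)*(-7) - 263)/3 = -(1*(-7) - 263)/3 = -(-7 - 263)/3 = -⅓*(-270) = 90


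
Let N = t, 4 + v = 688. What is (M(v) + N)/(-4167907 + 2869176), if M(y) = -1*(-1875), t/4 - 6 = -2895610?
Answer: 1654363/185533 ≈ 8.9168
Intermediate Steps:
v = 684 (v = -4 + 688 = 684)
t = -11582416 (t = 24 + 4*(-2895610) = 24 - 11582440 = -11582416)
N = -11582416
M(y) = 1875
(M(v) + N)/(-4167907 + 2869176) = (1875 - 11582416)/(-4167907 + 2869176) = -11580541/(-1298731) = -11580541*(-1/1298731) = 1654363/185533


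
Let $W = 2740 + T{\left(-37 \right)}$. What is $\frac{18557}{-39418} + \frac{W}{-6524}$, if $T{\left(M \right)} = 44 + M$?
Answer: $- \frac{114673557}{128581516} \approx -0.89184$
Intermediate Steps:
$W = 2747$ ($W = 2740 + \left(44 - 37\right) = 2740 + 7 = 2747$)
$\frac{18557}{-39418} + \frac{W}{-6524} = \frac{18557}{-39418} + \frac{2747}{-6524} = 18557 \left(- \frac{1}{39418}\right) + 2747 \left(- \frac{1}{6524}\right) = - \frac{18557}{39418} - \frac{2747}{6524} = - \frac{114673557}{128581516}$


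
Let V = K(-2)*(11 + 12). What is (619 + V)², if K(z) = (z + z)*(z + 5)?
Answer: 117649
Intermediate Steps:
K(z) = 2*z*(5 + z) (K(z) = (2*z)*(5 + z) = 2*z*(5 + z))
V = -276 (V = (2*(-2)*(5 - 2))*(11 + 12) = (2*(-2)*3)*23 = -12*23 = -276)
(619 + V)² = (619 - 276)² = 343² = 117649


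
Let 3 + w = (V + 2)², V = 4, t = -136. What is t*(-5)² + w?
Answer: -3367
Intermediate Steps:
w = 33 (w = -3 + (4 + 2)² = -3 + 6² = -3 + 36 = 33)
t*(-5)² + w = -136*(-5)² + 33 = -136*25 + 33 = -3400 + 33 = -3367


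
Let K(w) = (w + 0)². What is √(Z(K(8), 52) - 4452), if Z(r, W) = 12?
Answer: 2*I*√1110 ≈ 66.633*I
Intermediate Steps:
K(w) = w²
√(Z(K(8), 52) - 4452) = √(12 - 4452) = √(-4440) = 2*I*√1110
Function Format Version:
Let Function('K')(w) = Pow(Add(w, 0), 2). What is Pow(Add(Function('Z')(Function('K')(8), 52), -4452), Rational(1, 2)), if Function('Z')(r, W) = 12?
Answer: Mul(2, I, Pow(1110, Rational(1, 2))) ≈ Mul(66.633, I)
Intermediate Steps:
Function('K')(w) = Pow(w, 2)
Pow(Add(Function('Z')(Function('K')(8), 52), -4452), Rational(1, 2)) = Pow(Add(12, -4452), Rational(1, 2)) = Pow(-4440, Rational(1, 2)) = Mul(2, I, Pow(1110, Rational(1, 2)))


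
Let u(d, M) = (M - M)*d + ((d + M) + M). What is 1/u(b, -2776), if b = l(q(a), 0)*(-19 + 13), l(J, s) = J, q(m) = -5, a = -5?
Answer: -1/5522 ≈ -0.00018109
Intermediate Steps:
b = 30 (b = -5*(-19 + 13) = -5*(-6) = 30)
u(d, M) = d + 2*M (u(d, M) = 0*d + ((M + d) + M) = 0 + (d + 2*M) = d + 2*M)
1/u(b, -2776) = 1/(30 + 2*(-2776)) = 1/(30 - 5552) = 1/(-5522) = -1/5522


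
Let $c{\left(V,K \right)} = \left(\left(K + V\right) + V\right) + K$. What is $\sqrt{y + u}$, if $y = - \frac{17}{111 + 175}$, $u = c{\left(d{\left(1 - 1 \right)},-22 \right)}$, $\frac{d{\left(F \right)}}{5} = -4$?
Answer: $\frac{i \sqrt{6875726}}{286} \approx 9.1684 i$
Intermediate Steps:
$d{\left(F \right)} = -20$ ($d{\left(F \right)} = 5 \left(-4\right) = -20$)
$c{\left(V,K \right)} = 2 K + 2 V$ ($c{\left(V,K \right)} = \left(K + 2 V\right) + K = 2 K + 2 V$)
$u = -84$ ($u = 2 \left(-22\right) + 2 \left(-20\right) = -44 - 40 = -84$)
$y = - \frac{17}{286} \approx -0.059441$
$\sqrt{y + u} = \sqrt{- \frac{17}{286} - 84} = \sqrt{- \frac{24041}{286}} = \frac{i \sqrt{6875726}}{286}$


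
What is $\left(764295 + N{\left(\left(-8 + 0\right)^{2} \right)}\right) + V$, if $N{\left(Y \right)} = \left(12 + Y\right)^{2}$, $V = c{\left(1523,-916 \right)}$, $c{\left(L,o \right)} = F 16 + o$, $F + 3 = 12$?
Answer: $769299$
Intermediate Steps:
$F = 9$ ($F = -3 + 12 = 9$)
$c{\left(L,o \right)} = 144 + o$ ($c{\left(L,o \right)} = 9 \cdot 16 + o = 144 + o$)
$V = -772$ ($V = 144 - 916 = -772$)
$\left(764295 + N{\left(\left(-8 + 0\right)^{2} \right)}\right) + V = \left(764295 + \left(12 + \left(-8 + 0\right)^{2}\right)^{2}\right) - 772 = \left(764295 + \left(12 + \left(-8\right)^{2}\right)^{2}\right) - 772 = \left(764295 + \left(12 + 64\right)^{2}\right) - 772 = \left(764295 + 76^{2}\right) - 772 = \left(764295 + 5776\right) - 772 = 770071 - 772 = 769299$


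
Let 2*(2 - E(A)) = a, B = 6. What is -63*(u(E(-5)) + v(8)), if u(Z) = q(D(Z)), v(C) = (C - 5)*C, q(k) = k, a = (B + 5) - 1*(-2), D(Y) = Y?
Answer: -2457/2 ≈ -1228.5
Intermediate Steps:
a = 13 (a = (6 + 5) - 1*(-2) = 11 + 2 = 13)
E(A) = -9/2 (E(A) = 2 - ½*13 = 2 - 13/2 = -9/2)
v(C) = C*(-5 + C) (v(C) = (-5 + C)*C = C*(-5 + C))
u(Z) = Z
-63*(u(E(-5)) + v(8)) = -63*(-9/2 + 8*(-5 + 8)) = -63*(-9/2 + 8*3) = -63*(-9/2 + 24) = -63*39/2 = -2457/2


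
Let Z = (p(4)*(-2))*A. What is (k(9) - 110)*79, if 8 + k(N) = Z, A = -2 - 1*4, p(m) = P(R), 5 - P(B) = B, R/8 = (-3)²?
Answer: -72838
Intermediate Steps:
R = 72 (R = 8*(-3)² = 8*9 = 72)
P(B) = 5 - B
p(m) = -67 (p(m) = 5 - 1*72 = 5 - 72 = -67)
A = -6 (A = -2 - 4 = -6)
Z = -804 (Z = -67*(-2)*(-6) = 134*(-6) = -804)
k(N) = -812 (k(N) = -8 - 804 = -812)
(k(9) - 110)*79 = (-812 - 110)*79 = -922*79 = -72838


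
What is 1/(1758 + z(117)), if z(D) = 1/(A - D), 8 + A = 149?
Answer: 24/42193 ≈ 0.00056881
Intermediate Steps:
A = 141 (A = -8 + 149 = 141)
z(D) = 1/(141 - D)
1/(1758 + z(117)) = 1/(1758 - 1/(-141 + 117)) = 1/(1758 - 1/(-24)) = 1/(1758 - 1*(-1/24)) = 1/(1758 + 1/24) = 1/(42193/24) = 24/42193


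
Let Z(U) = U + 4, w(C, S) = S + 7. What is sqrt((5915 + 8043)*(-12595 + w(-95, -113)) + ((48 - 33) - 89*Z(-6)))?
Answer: I*sqrt(177280365) ≈ 13315.0*I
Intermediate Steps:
w(C, S) = 7 + S
Z(U) = 4 + U
sqrt((5915 + 8043)*(-12595 + w(-95, -113)) + ((48 - 33) - 89*Z(-6))) = sqrt((5915 + 8043)*(-12595 + (7 - 113)) + ((48 - 33) - 89*(4 - 6))) = sqrt(13958*(-12595 - 106) + (15 - 89*(-2))) = sqrt(13958*(-12701) + (15 + 178)) = sqrt(-177280558 + 193) = sqrt(-177280365) = I*sqrt(177280365)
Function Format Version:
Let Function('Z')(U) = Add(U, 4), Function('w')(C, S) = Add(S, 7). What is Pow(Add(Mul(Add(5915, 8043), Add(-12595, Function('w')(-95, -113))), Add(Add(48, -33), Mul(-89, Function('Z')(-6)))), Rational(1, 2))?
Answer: Mul(I, Pow(177280365, Rational(1, 2))) ≈ Mul(13315., I)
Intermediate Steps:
Function('w')(C, S) = Add(7, S)
Function('Z')(U) = Add(4, U)
Pow(Add(Mul(Add(5915, 8043), Add(-12595, Function('w')(-95, -113))), Add(Add(48, -33), Mul(-89, Function('Z')(-6)))), Rational(1, 2)) = Pow(Add(Mul(Add(5915, 8043), Add(-12595, Add(7, -113))), Add(Add(48, -33), Mul(-89, Add(4, -6)))), Rational(1, 2)) = Pow(Add(Mul(13958, Add(-12595, -106)), Add(15, Mul(-89, -2))), Rational(1, 2)) = Pow(Add(Mul(13958, -12701), Add(15, 178)), Rational(1, 2)) = Pow(Add(-177280558, 193), Rational(1, 2)) = Pow(-177280365, Rational(1, 2)) = Mul(I, Pow(177280365, Rational(1, 2)))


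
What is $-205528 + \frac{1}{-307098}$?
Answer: $- \frac{63117237745}{307098} \approx -2.0553 \cdot 10^{5}$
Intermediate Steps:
$-205528 + \frac{1}{-307098} = -205528 - \frac{1}{307098} = - \frac{63117237745}{307098}$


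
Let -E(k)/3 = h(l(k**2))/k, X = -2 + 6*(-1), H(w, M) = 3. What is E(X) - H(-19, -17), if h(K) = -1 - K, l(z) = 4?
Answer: -39/8 ≈ -4.8750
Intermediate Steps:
X = -8 (X = -2 - 6 = -8)
E(k) = 15/k (E(k) = -3*(-1 - 1*4)/k = -3*(-1 - 4)/k = -(-15)/k = 15/k)
E(X) - H(-19, -17) = 15/(-8) - 1*3 = 15*(-1/8) - 3 = -15/8 - 3 = -39/8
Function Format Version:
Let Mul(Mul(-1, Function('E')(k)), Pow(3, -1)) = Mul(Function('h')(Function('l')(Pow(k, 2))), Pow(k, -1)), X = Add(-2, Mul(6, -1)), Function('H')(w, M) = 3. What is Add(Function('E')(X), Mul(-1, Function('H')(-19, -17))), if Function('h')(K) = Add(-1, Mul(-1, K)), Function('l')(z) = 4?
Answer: Rational(-39, 8) ≈ -4.8750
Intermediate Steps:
X = -8 (X = Add(-2, -6) = -8)
Function('E')(k) = Mul(15, Pow(k, -1)) (Function('E')(k) = Mul(-3, Mul(Add(-1, Mul(-1, 4)), Pow(k, -1))) = Mul(-3, Mul(Add(-1, -4), Pow(k, -1))) = Mul(-3, Mul(-5, Pow(k, -1))) = Mul(15, Pow(k, -1)))
Add(Function('E')(X), Mul(-1, Function('H')(-19, -17))) = Add(Mul(15, Pow(-8, -1)), Mul(-1, 3)) = Add(Mul(15, Rational(-1, 8)), -3) = Add(Rational(-15, 8), -3) = Rational(-39, 8)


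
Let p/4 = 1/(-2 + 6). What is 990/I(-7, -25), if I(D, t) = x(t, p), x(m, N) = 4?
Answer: 495/2 ≈ 247.50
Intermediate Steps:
p = 1 (p = 4/(-2 + 6) = 4/4 = 4*(¼) = 1)
I(D, t) = 4
990/I(-7, -25) = 990/4 = 990*(¼) = 495/2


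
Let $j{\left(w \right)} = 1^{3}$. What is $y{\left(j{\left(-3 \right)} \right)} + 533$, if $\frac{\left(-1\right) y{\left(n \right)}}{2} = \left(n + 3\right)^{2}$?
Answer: $501$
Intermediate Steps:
$j{\left(w \right)} = 1$
$y{\left(n \right)} = - 2 \left(3 + n\right)^{2}$ ($y{\left(n \right)} = - 2 \left(n + 3\right)^{2} = - 2 \left(3 + n\right)^{2}$)
$y{\left(j{\left(-3 \right)} \right)} + 533 = - 2 \left(3 + 1\right)^{2} + 533 = - 2 \cdot 4^{2} + 533 = \left(-2\right) 16 + 533 = -32 + 533 = 501$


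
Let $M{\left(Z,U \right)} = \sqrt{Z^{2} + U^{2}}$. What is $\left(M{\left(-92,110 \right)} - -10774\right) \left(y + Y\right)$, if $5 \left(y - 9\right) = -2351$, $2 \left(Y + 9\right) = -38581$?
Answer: $- \frac{1064508909}{5} - \frac{197607 \sqrt{5141}}{5} \approx -2.1574 \cdot 10^{8}$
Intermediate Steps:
$Y = - \frac{38599}{2}$ ($Y = -9 + \frac{1}{2} \left(-38581\right) = -9 - \frac{38581}{2} = - \frac{38599}{2} \approx -19300.0$)
$y = - \frac{2306}{5}$ ($y = 9 + \frac{1}{5} \left(-2351\right) = 9 - \frac{2351}{5} = - \frac{2306}{5} \approx -461.2$)
$M{\left(Z,U \right)} = \sqrt{U^{2} + Z^{2}}$
$\left(M{\left(-92,110 \right)} - -10774\right) \left(y + Y\right) = \left(\sqrt{110^{2} + \left(-92\right)^{2}} - -10774\right) \left(- \frac{2306}{5} - \frac{38599}{2}\right) = \left(\sqrt{12100 + 8464} + \left(-6654 + 17428\right)\right) \left(- \frac{197607}{10}\right) = \left(\sqrt{20564} + 10774\right) \left(- \frac{197607}{10}\right) = \left(2 \sqrt{5141} + 10774\right) \left(- \frac{197607}{10}\right) = \left(10774 + 2 \sqrt{5141}\right) \left(- \frac{197607}{10}\right) = - \frac{1064508909}{5} - \frac{197607 \sqrt{5141}}{5}$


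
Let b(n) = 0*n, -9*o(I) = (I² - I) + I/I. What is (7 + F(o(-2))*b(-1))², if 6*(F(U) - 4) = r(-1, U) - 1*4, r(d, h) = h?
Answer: 49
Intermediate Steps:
o(I) = -⅑ - I²/9 + I/9 (o(I) = -((I² - I) + I/I)/9 = -((I² - I) + 1)/9 = -(1 + I² - I)/9 = -⅑ - I²/9 + I/9)
F(U) = 10/3 + U/6 (F(U) = 4 + (U - 1*4)/6 = 4 + (U - 4)/6 = 4 + (-4 + U)/6 = 4 + (-⅔ + U/6) = 10/3 + U/6)
b(n) = 0
(7 + F(o(-2))*b(-1))² = (7 + (10/3 + (-⅑ - ⅑*(-2)² + (⅑)*(-2))/6)*0)² = (7 + (10/3 + (-⅑ - ⅑*4 - 2/9)/6)*0)² = (7 + (10/3 + (-⅑ - 4/9 - 2/9)/6)*0)² = (7 + (10/3 + (⅙)*(-7/9))*0)² = (7 + (10/3 - 7/54)*0)² = (7 + (173/54)*0)² = (7 + 0)² = 7² = 49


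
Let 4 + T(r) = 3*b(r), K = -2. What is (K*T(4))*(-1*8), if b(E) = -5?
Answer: -304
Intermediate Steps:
T(r) = -19 (T(r) = -4 + 3*(-5) = -4 - 15 = -19)
(K*T(4))*(-1*8) = (-2*(-19))*(-1*8) = 38*(-8) = -304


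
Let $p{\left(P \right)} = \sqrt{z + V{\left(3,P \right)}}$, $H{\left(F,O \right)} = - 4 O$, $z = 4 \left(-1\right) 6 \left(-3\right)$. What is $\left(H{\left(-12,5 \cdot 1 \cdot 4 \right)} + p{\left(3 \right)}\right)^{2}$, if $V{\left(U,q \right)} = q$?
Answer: $6475 - 800 \sqrt{3} \approx 5089.4$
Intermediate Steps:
$z = 72$ ($z = \left(-4\right) 6 \left(-3\right) = \left(-24\right) \left(-3\right) = 72$)
$p{\left(P \right)} = \sqrt{72 + P}$
$\left(H{\left(-12,5 \cdot 1 \cdot 4 \right)} + p{\left(3 \right)}\right)^{2} = \left(- 4 \cdot 5 \cdot 1 \cdot 4 + \sqrt{72 + 3}\right)^{2} = \left(- 4 \cdot 5 \cdot 4 + \sqrt{75}\right)^{2} = \left(\left(-4\right) 20 + 5 \sqrt{3}\right)^{2} = \left(-80 + 5 \sqrt{3}\right)^{2}$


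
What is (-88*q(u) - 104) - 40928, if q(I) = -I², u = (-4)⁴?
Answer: 5726136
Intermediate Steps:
u = 256
(-88*q(u) - 104) - 40928 = (-(-88)*256² - 104) - 40928 = (-(-88)*65536 - 104) - 40928 = (-88*(-65536) - 104) - 40928 = (5767168 - 104) - 40928 = 5767064 - 40928 = 5726136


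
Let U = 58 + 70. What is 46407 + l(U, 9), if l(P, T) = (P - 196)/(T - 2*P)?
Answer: 11462597/247 ≈ 46407.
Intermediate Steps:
U = 128
l(P, T) = (-196 + P)/(T - 2*P)
46407 + l(U, 9) = 46407 + (196 - 1*128)/(-1*9 + 2*128) = 46407 + (196 - 128)/(-9 + 256) = 46407 + 68/247 = 11462597/247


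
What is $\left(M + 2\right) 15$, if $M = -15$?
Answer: $-195$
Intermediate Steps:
$\left(M + 2\right) 15 = \left(-15 + 2\right) 15 = \left(-13\right) 15 = -195$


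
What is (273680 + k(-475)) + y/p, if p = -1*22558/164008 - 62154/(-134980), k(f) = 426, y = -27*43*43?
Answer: 106795497835154/893609299 ≈ 1.1951e+5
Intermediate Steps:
y = -49923 (y = -1161*43 = -49923)
p = 893609299/2767224980 (p = -22558*1/164008 - 62154*(-1/134980) = -11279/82004 + 31077/67490 = 893609299/2767224980 ≈ 0.32293)
(273680 + k(-475)) + y/p = (273680 + 426) - 49923/893609299/2767224980 = 274106 - 49923*2767224980/893609299 = 274106 - 138148172676540/893609299 = 106795497835154/893609299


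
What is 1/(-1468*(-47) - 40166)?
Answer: 1/28830 ≈ 3.4686e-5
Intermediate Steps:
1/(-1468*(-47) - 40166) = 1/(68996 - 40166) = 1/28830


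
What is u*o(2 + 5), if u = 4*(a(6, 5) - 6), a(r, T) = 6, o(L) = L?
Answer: 0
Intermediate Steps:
u = 0 (u = 4*(6 - 6) = 4*0 = 0)
u*o(2 + 5) = 0*(2 + 5) = 0*7 = 0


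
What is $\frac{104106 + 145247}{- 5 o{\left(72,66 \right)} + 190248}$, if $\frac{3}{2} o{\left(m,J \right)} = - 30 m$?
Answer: $\frac{249353}{197448} \approx 1.2629$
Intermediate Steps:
$o{\left(m,J \right)} = - 20 m$ ($o{\left(m,J \right)} = \frac{2 \left(- 30 m\right)}{3} = - 20 m$)
$\frac{104106 + 145247}{- 5 o{\left(72,66 \right)} + 190248} = \frac{104106 + 145247}{- 5 \left(\left(-20\right) 72\right) + 190248} = \frac{249353}{\left(-5\right) \left(-1440\right) + 190248} = \frac{249353}{7200 + 190248} = \frac{249353}{197448}$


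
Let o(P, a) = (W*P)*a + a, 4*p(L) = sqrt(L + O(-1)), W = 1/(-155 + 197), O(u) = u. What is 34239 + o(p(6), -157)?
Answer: 34082 - 157*sqrt(5)/168 ≈ 34080.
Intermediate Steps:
W = 1/42 ≈ 0.023810
p(L) = sqrt(-1 + L)/4 (p(L) = sqrt(L - 1)/4 = sqrt(-1 + L)/4)
o(P, a) = a + P*a/42 (o(P, a) = (P/42)*a + a = P*a/42 + a = a + P*a/42)
34239 + o(p(6), -157) = 34239 + (1/42)*(-157)*(42 + sqrt(-1 + 6)/4) = 34239 + (1/42)*(-157)*(42 + sqrt(5)/4) = 34239 + (-157 - 157*sqrt(5)/168) = 34082 - 157*sqrt(5)/168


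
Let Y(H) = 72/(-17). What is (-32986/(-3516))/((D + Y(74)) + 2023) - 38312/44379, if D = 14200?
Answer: -6185973272075/7170374231586 ≈ -0.86271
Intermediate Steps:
Y(H) = -72/17 (Y(H) = 72*(-1/17) = -72/17)
(-32986/(-3516))/((D + Y(74)) + 2023) - 38312/44379 = (-32986/(-3516))/((14200 - 72/17) + 2023) - 38312/44379 = (-32986*(-1/3516))/(241328/17 + 2023) - 38312*1/44379 = 16493/(1758*(275719/17)) - 38312/44379 = (16493/1758)*(17/275719) - 38312/44379 = 280381/484714002 - 38312/44379 = -6185973272075/7170374231586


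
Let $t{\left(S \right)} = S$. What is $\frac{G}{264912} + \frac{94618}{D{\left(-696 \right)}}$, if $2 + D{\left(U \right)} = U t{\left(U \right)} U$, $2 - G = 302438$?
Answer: $- \frac{4249684702591}{3721500752444} \approx -1.1419$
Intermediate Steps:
$G = -302436$ ($G = 2 - 302438 = -302436$)
$D{\left(U \right)} = -2 + U^{3}$ ($D{\left(U \right)} = -2 + U U U = -2 + U^{2} U = -2 + U^{3}$)
$\frac{G}{264912} + \frac{94618}{D{\left(-696 \right)}} = - \frac{302436}{264912} + \frac{94618}{-2 + \left(-696\right)^{3}} = \left(-302436\right) \frac{1}{264912} + \frac{94618}{-2 - 337153536} = - \frac{25203}{22076} + \frac{94618}{-337153538} = - \frac{25203}{22076} + 94618 \left(- \frac{1}{337153538}\right) = - \frac{25203}{22076} - \frac{47309}{168576769} = - \frac{4249684702591}{3721500752444}$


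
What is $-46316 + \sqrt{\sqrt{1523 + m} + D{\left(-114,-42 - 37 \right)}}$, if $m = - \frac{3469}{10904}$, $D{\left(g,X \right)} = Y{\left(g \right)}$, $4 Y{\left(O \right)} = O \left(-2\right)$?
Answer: $-46316 + \frac{\sqrt{423571332 + 1363 \sqrt{45260658498}}}{2726} \approx -46306.0$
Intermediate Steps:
$Y{\left(O \right)} = - \frac{O}{2}$ ($Y{\left(O \right)} = \frac{O \left(-2\right)}{4} = \frac{\left(-2\right) O}{4} = - \frac{O}{2}$)
$D{\left(g,X \right)} = - \frac{g}{2}$
$m = - \frac{3469}{10904}$ ($m = \left(-3469\right) \frac{1}{10904} = - \frac{3469}{10904} \approx -0.31814$)
$-46316 + \sqrt{\sqrt{1523 + m} + D{\left(-114,-42 - 37 \right)}} = -46316 + \sqrt{\sqrt{1523 - \frac{3469}{10904}} - -57} = -46316 + \sqrt{\sqrt{\frac{16603323}{10904}} + 57} = -46316 + \sqrt{\frac{\sqrt{45260658498}}{5452} + 57} = -46316 + \sqrt{57 + \frac{\sqrt{45260658498}}{5452}}$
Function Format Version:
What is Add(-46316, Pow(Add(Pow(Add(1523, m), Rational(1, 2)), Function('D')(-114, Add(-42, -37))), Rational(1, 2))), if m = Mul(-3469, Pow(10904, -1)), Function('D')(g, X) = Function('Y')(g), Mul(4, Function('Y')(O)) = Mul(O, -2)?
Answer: Add(-46316, Mul(Rational(1, 2726), Pow(Add(423571332, Mul(1363, Pow(45260658498, Rational(1, 2)))), Rational(1, 2)))) ≈ -46306.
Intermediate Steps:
Function('Y')(O) = Mul(Rational(-1, 2), O) (Function('Y')(O) = Mul(Rational(1, 4), Mul(O, -2)) = Mul(Rational(1, 4), Mul(-2, O)) = Mul(Rational(-1, 2), O))
Function('D')(g, X) = Mul(Rational(-1, 2), g)
m = Rational(-3469, 10904) (m = Mul(-3469, Rational(1, 10904)) = Rational(-3469, 10904) ≈ -0.31814)
Add(-46316, Pow(Add(Pow(Add(1523, m), Rational(1, 2)), Function('D')(-114, Add(-42, -37))), Rational(1, 2))) = Add(-46316, Pow(Add(Pow(Add(1523, Rational(-3469, 10904)), Rational(1, 2)), Mul(Rational(-1, 2), -114)), Rational(1, 2))) = Add(-46316, Pow(Add(Pow(Rational(16603323, 10904), Rational(1, 2)), 57), Rational(1, 2))) = Add(-46316, Pow(Add(Mul(Rational(1, 5452), Pow(45260658498, Rational(1, 2))), 57), Rational(1, 2))) = Add(-46316, Pow(Add(57, Mul(Rational(1, 5452), Pow(45260658498, Rational(1, 2)))), Rational(1, 2)))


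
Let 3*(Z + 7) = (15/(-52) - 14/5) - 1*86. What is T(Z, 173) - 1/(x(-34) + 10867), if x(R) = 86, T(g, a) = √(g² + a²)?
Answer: -1/10953 + √2114231081/260 ≈ 176.85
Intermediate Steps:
Z = -9541/260 (Z = -7 + ((15/(-52) - 14/5) - 1*86)/3 = -7 + ((15*(-1/52) - 14*⅕) - 86)/3 = -7 + ((-15/52 - 14/5) - 86)/3 = -7 + (-803/260 - 86)/3 = -7 + (⅓)*(-23163/260) = -7 - 7721/260 = -9541/260 ≈ -36.696)
T(g, a) = √(a² + g²)
T(Z, 173) - 1/(x(-34) + 10867) = √(173² + (-9541/260)²) - 1/(86 + 10867) = √(29929 + 91030681/67600) - 1/10953 = √(2114231081/67600) - 1*1/10953 = √2114231081/260 - 1/10953 = -1/10953 + √2114231081/260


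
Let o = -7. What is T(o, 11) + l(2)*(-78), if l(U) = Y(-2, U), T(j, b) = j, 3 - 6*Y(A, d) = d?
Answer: -20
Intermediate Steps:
Y(A, d) = ½ - d/6
l(U) = ½ - U/6
T(o, 11) + l(2)*(-78) = -7 + (½ - ⅙*2)*(-78) = -7 + (½ - ⅓)*(-78) = -7 + (⅙)*(-78) = -7 - 13 = -20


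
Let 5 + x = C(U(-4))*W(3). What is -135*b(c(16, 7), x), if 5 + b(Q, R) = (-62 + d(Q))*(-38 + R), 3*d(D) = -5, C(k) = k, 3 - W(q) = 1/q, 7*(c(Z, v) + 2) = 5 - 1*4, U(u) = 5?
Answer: -254310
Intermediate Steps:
c(Z, v) = -13/7 (c(Z, v) = -2 + (5 - 1*4)/7 = -2 + (5 - 4)/7 = -2 + (⅐)*1 = -2 + ⅐ = -13/7)
W(q) = 3 - 1/q
d(D) = -5/3 (d(D) = (⅓)*(-5) = -5/3)
x = 25/3 (x = -5 + 5*(3 - 1/3) = -5 + 5*(3 - 1*⅓) = -5 + 5*(3 - ⅓) = -5 + 5*(8/3) = -5 + 40/3 = 25/3 ≈ 8.3333)
b(Q, R) = 7243/3 - 191*R/3 (b(Q, R) = -5 + (-62 - 5/3)*(-38 + R) = -5 - 191*(-38 + R)/3 = -5 + (7258/3 - 191*R/3) = 7243/3 - 191*R/3)
-135*b(c(16, 7), x) = -135*(7243/3 - 191/3*25/3) = -135*(7243/3 - 4775/9) = -135*16954/9 = -254310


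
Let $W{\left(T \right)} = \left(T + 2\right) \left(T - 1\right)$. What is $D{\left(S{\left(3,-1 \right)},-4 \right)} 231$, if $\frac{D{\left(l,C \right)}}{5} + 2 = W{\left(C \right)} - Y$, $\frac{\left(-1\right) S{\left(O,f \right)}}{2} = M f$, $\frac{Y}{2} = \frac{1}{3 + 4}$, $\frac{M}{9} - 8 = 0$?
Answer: $8910$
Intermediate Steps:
$M = 72$ ($M = 72 + 9 \cdot 0 = 72 + 0 = 72$)
$Y = \frac{2}{7}$ ($Y = \frac{2}{3 + 4} = \frac{2}{7} \approx 0.28571$)
$W{\left(T \right)} = \left(-1 + T\right) \left(2 + T\right)$ ($W{\left(T \right)} = \left(2 + T\right) \left(-1 + T\right) = \left(-1 + T\right) \left(2 + T\right)$)
$S{\left(O,f \right)} = - 144 f$ ($S{\left(O,f \right)} = - 2 \cdot 72 f = - 144 f$)
$D{\left(l,C \right)} = - \frac{150}{7} + 5 C + 5 C^{2}$ ($D{\left(l,C \right)} = -10 + 5 \left(\left(-2 + C + C^{2}\right) - \frac{2}{7}\right) = -10 + 5 \left(- \frac{16}{7} + C + C^{2}\right) = -10 + \left(- \frac{80}{7} + 5 C + 5 C^{2}\right) = - \frac{150}{7} + 5 C + 5 C^{2}$)
$D{\left(S{\left(3,-1 \right)},-4 \right)} 231 = \left(- \frac{150}{7} + 5 \left(-4\right) + 5 \left(-4\right)^{2}\right) 231 = \left(- \frac{150}{7} - 20 + 5 \cdot 16\right) 231 = \left(- \frac{150}{7} - 20 + 80\right) 231 = \frac{270}{7} \cdot 231 = 8910$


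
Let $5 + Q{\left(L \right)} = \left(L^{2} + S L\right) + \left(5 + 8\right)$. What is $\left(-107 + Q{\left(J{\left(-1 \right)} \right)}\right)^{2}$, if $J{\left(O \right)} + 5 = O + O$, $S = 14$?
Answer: $21904$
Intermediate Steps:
$J{\left(O \right)} = -5 + 2 O$ ($J{\left(O \right)} = -5 + \left(O + O\right) = -5 + 2 O$)
$Q{\left(L \right)} = 8 + L^{2} + 14 L$ ($Q{\left(L \right)} = -5 + \left(\left(L^{2} + 14 L\right) + \left(5 + 8\right)\right) = -5 + \left(\left(L^{2} + 14 L\right) + 13\right) = -5 + \left(13 + L^{2} + 14 L\right) = 8 + L^{2} + 14 L$)
$\left(-107 + Q{\left(J{\left(-1 \right)} \right)}\right)^{2} = \left(-107 + \left(8 + \left(-5 + 2 \left(-1\right)\right)^{2} + 14 \left(-5 + 2 \left(-1\right)\right)\right)\right)^{2} = \left(-107 + \left(8 + \left(-5 - 2\right)^{2} + 14 \left(-5 - 2\right)\right)\right)^{2} = \left(-107 + \left(8 + \left(-7\right)^{2} + 14 \left(-7\right)\right)\right)^{2} = \left(-107 + \left(8 + 49 - 98\right)\right)^{2} = \left(-107 - 41\right)^{2} = \left(-148\right)^{2} = 21904$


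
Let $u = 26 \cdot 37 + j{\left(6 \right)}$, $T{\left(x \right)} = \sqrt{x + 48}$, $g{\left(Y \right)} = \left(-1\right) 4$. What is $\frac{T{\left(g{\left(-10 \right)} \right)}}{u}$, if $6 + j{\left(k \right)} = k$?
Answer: $\frac{\sqrt{11}}{481} \approx 0.0068953$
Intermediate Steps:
$j{\left(k \right)} = -6 + k$
$g{\left(Y \right)} = -4$
$T{\left(x \right)} = \sqrt{48 + x}$
$u = 962$ ($u = 26 \cdot 37 + \left(-6 + 6\right) = 962 + 0 = 962$)
$\frac{T{\left(g{\left(-10 \right)} \right)}}{u} = \frac{\sqrt{48 - 4}}{962} = \sqrt{44} \cdot \frac{1}{962} = 2 \sqrt{11} \cdot \frac{1}{962} = \frac{\sqrt{11}}{481}$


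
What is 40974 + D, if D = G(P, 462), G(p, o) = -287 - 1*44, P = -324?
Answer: 40643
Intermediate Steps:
G(p, o) = -331 (G(p, o) = -287 - 44 = -331)
D = -331
40974 + D = 40974 - 331 = 40643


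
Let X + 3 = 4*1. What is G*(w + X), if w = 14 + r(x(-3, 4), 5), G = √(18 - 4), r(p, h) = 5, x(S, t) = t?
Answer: 20*√14 ≈ 74.833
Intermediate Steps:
X = 1 (X = -3 + 4*1 = -3 + 4 = 1)
G = √14 ≈ 3.7417
w = 19 (w = 14 + 5 = 19)
G*(w + X) = √14*(19 + 1) = √14*20 = 20*√14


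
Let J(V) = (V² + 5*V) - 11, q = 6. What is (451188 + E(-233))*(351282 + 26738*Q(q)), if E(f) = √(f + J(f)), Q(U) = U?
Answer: 230877411480 + 2046840*√3305 ≈ 2.3100e+11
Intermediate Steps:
J(V) = -11 + V² + 5*V
E(f) = √(-11 + f² + 6*f) (E(f) = √(f + (-11 + f² + 5*f)) = √(-11 + f² + 6*f))
(451188 + E(-233))*(351282 + 26738*Q(q)) = (451188 + √(-11 + (-233)² + 6*(-233)))*(351282 + 26738*6) = (451188 + √(-11 + 54289 - 1398))*(351282 + 160428) = (451188 + √52880)*511710 = (451188 + 4*√3305)*511710 = 230877411480 + 2046840*√3305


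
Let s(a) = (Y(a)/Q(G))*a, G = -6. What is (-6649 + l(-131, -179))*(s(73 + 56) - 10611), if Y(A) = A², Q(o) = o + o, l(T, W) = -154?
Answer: 5156721621/4 ≈ 1.2892e+9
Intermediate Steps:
Q(o) = 2*o
s(a) = -a³/12 (s(a) = (a²/((2*(-6))))*a = (a²/(-12))*a = (a²*(-1/12))*a = (-a²/12)*a = -a³/12)
(-6649 + l(-131, -179))*(s(73 + 56) - 10611) = (-6649 - 154)*(-(73 + 56)³/12 - 10611) = -6803*(-1/12*129³ - 10611) = -6803*(-1/12*2146689 - 10611) = -6803*(-715563/4 - 10611) = -6803*(-758007/4) = 5156721621/4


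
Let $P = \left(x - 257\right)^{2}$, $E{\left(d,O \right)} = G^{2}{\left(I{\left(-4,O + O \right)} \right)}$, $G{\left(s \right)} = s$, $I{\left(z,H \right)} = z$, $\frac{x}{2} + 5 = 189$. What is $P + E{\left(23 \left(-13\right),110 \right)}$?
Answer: $12337$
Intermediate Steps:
$x = 368$ ($x = -10 + 2 \cdot 189 = -10 + 378 = 368$)
$E{\left(d,O \right)} = 16$ ($E{\left(d,O \right)} = \left(-4\right)^{2} = 16$)
$P = 12321$ ($P = \left(368 - 257\right)^{2} = 111^{2} = 12321$)
$P + E{\left(23 \left(-13\right),110 \right)} = 12321 + 16 = 12337$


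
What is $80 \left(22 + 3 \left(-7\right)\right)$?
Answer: $80$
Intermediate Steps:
$80 \left(22 + 3 \left(-7\right)\right) = 80 \left(22 - 21\right) = 80 \cdot 1 = 80$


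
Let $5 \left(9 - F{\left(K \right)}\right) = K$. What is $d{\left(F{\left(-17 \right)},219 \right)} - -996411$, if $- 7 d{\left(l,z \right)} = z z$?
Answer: $\frac{6926916}{7} \approx 9.8956 \cdot 10^{5}$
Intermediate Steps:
$F{\left(K \right)} = 9 - \frac{K}{5}$
$d{\left(l,z \right)} = - \frac{z^{2}}{7}$ ($d{\left(l,z \right)} = - \frac{z z}{7} = - \frac{z^{2}}{7}$)
$d{\left(F{\left(-17 \right)},219 \right)} - -996411 = - \frac{219^{2}}{7} - -996411 = \left(- \frac{1}{7}\right) 47961 + \left(-393395 + 1389806\right) = - \frac{47961}{7} + 996411 = \frac{6926916}{7}$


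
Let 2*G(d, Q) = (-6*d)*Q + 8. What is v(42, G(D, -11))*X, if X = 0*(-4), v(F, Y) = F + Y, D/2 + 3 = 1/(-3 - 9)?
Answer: 0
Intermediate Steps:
D = -37/6 (D = -6 + 2/(-3 - 9) = -6 + 2/(-12) = -6 + 2*(-1/12) = -6 - ⅙ = -37/6 ≈ -6.1667)
G(d, Q) = 4 - 3*Q*d (G(d, Q) = ((-6*d)*Q + 8)/2 = (-6*Q*d + 8)/2 = (8 - 6*Q*d)/2 = 4 - 3*Q*d)
X = 0
v(42, G(D, -11))*X = (42 + (4 - 3*(-11)*(-37/6)))*0 = (42 + (4 - 407/2))*0 = (42 - 399/2)*0 = -315/2*0 = 0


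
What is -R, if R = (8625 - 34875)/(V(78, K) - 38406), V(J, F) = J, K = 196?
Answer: -4375/6388 ≈ -0.68488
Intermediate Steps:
R = 4375/6388 (R = (8625 - 34875)/(78 - 38406) = -26250/(-38328) = -26250*(-1/38328) = 4375/6388 ≈ 0.68488)
-R = -1*4375/6388 = -4375/6388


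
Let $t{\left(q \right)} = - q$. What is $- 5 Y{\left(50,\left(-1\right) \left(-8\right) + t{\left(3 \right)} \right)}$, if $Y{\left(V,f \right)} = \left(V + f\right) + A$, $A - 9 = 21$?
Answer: $-425$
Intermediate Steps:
$A = 30$ ($A = 9 + 21 = 30$)
$Y{\left(V,f \right)} = 30 + V + f$ ($Y{\left(V,f \right)} = \left(V + f\right) + 30 = 30 + V + f$)
$- 5 Y{\left(50,\left(-1\right) \left(-8\right) + t{\left(3 \right)} \right)} = - 5 \left(30 + 50 - -5\right) = - 5 \left(30 + 50 + \left(8 - 3\right)\right) = - 5 \left(30 + 50 + 5\right) = \left(-5\right) 85 = -425$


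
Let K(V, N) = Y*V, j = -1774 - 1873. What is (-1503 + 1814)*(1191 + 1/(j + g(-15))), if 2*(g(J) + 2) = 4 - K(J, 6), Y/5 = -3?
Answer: 2785044497/7519 ≈ 3.7040e+5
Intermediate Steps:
Y = -15 (Y = 5*(-3) = -15)
j = -3647
K(V, N) = -15*V
g(J) = 15*J/2 (g(J) = -2 + (4 - (-15)*J)/2 = -2 + (4 + 15*J)/2 = -2 + (2 + 15*J/2) = 15*J/2)
(-1503 + 1814)*(1191 + 1/(j + g(-15))) = (-1503 + 1814)*(1191 + 1/(-3647 + (15/2)*(-15))) = 311*(1191 + 1/(-3647 - 225/2)) = 311*(1191 + 1/(-7519/2)) = 311*(1191 - 2/7519) = 311*(8955127/7519) = 2785044497/7519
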